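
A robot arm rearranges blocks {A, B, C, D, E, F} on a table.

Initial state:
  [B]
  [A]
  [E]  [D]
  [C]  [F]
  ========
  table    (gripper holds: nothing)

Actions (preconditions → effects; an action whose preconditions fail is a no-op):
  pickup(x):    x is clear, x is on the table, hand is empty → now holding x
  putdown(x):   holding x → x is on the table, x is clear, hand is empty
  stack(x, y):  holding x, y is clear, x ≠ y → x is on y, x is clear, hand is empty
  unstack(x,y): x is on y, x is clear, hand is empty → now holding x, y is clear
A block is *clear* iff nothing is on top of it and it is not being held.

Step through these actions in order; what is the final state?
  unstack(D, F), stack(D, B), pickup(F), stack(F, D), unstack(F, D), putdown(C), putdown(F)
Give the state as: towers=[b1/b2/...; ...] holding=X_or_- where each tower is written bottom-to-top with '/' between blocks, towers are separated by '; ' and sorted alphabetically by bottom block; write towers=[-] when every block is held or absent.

towers=[C/E/A/B/D; F] holding=-

step 1 (unstack(D, F)): towers=[C/E/A/B; F] holding=D
step 2 (stack(D, B)): towers=[C/E/A/B/D; F] holding=-
step 3 (pickup(F)): towers=[C/E/A/B/D] holding=F
step 4 (stack(F, D)): towers=[C/E/A/B/D/F] holding=-
step 5 (unstack(F, D)): towers=[C/E/A/B/D] holding=F
step 6 (putdown(C)) [no-op]: towers=[C/E/A/B/D] holding=F
step 7 (putdown(F)): towers=[C/E/A/B/D; F] holding=-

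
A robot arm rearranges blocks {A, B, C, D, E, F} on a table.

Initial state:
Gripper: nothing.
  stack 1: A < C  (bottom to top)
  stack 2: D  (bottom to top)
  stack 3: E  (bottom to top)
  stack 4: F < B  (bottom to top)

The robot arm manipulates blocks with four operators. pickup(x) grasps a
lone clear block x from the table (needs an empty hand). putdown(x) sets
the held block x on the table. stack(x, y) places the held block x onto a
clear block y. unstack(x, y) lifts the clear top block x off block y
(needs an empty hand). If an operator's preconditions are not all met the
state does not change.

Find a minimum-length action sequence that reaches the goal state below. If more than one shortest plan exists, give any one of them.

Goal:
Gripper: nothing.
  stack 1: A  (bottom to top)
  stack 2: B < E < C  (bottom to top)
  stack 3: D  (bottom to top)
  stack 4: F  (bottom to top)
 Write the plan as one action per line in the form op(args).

step 1 (unstack(B, F)): towers=[A/C; D; E; F] holding=B
step 2 (putdown(B)): towers=[A/C; B; D; E; F] holding=-
step 3 (pickup(E)): towers=[A/C; B; D; F] holding=E
step 4 (stack(E, B)): towers=[A/C; B/E; D; F] holding=-
step 5 (unstack(C, A)): towers=[A; B/E; D; F] holding=C
step 6 (stack(C, E)): towers=[A; B/E/C; D; F] holding=-
goal check: towers=[A; B/E/C; D; F] holding=- — reached (length 6, optimal by BFS)

unstack(B, F)
putdown(B)
pickup(E)
stack(E, B)
unstack(C, A)
stack(C, E)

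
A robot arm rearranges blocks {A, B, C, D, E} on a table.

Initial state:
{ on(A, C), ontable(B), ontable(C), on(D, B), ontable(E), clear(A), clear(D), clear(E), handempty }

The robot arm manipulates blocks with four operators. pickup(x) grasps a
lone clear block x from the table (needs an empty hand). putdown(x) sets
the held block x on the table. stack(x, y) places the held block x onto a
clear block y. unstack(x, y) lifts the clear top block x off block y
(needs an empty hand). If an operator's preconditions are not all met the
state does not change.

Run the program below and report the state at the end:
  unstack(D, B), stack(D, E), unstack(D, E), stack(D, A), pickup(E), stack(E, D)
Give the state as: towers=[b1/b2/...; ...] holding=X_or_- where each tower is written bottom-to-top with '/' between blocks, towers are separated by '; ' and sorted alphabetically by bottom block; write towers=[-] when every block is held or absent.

towers=[B; C/A/D/E] holding=-

step 1 (unstack(D, B)): towers=[B; C/A; E] holding=D
step 2 (stack(D, E)): towers=[B; C/A; E/D] holding=-
step 3 (unstack(D, E)): towers=[B; C/A; E] holding=D
step 4 (stack(D, A)): towers=[B; C/A/D; E] holding=-
step 5 (pickup(E)): towers=[B; C/A/D] holding=E
step 6 (stack(E, D)): towers=[B; C/A/D/E] holding=-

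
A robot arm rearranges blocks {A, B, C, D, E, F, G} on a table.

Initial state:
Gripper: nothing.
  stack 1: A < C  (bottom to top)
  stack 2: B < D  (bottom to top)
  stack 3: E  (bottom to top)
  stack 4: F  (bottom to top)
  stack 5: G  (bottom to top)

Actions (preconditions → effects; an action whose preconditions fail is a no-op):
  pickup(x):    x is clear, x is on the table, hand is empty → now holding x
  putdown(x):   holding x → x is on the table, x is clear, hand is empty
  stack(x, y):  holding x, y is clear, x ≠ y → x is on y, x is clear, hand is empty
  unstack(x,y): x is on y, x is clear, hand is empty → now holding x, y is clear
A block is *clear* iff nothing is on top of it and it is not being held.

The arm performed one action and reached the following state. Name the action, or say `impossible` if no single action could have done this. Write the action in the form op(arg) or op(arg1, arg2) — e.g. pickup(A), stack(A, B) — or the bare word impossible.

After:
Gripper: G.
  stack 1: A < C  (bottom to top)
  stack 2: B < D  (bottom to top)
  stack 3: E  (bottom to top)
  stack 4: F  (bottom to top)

target: towers=[A/C; B/D; E; F] holding=G
         pickup(F) → towers=[A/C; B/D; E; G] holding=F
         pickup(G) → towers=[A/C; B/D; E; F] holding=G  ← match
     unstack(D, B) → towers=[A/C; B; E; F; G] holding=D
         pickup(E) → towers=[A/C; B/D; F; G] holding=E
     unstack(C, A) → towers=[A; B/D; E; F; G] holding=C

pickup(G)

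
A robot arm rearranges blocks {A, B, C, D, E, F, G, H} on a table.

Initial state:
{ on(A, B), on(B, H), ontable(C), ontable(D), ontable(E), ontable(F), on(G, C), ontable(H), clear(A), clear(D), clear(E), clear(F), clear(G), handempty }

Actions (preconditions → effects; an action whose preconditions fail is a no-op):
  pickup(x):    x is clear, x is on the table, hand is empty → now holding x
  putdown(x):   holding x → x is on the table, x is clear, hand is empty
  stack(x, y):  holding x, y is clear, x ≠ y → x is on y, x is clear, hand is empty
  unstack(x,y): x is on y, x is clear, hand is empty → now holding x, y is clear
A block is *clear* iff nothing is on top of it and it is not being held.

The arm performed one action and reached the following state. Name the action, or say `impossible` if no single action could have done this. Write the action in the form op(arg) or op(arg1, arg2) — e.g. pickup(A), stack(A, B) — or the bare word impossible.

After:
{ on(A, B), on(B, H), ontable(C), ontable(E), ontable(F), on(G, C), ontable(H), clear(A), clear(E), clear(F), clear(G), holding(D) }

target: towers=[C/G; E; F; H/B/A] holding=D
     unstack(G, C) → towers=[C; D; E; F; H/B/A] holding=G
     unstack(A, B) → towers=[C/G; D; E; F; H/B] holding=A
         pickup(E) → towers=[C/G; D; F; H/B/A] holding=E
         pickup(F) → towers=[C/G; D; E; H/B/A] holding=F
         pickup(D) → towers=[C/G; E; F; H/B/A] holding=D  ← match

pickup(D)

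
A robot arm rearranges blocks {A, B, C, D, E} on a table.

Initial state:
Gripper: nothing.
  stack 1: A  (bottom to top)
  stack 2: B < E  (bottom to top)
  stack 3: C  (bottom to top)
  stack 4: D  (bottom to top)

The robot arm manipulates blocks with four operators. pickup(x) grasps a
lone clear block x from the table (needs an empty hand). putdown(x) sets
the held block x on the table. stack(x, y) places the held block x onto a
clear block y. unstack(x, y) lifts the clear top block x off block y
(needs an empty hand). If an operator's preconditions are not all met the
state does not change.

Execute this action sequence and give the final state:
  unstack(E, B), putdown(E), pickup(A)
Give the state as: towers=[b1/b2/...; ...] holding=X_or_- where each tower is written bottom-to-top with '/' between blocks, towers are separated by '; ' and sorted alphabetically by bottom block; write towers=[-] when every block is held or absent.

towers=[B; C; D; E] holding=A

step 1 (unstack(E, B)): towers=[A; B; C; D] holding=E
step 2 (putdown(E)): towers=[A; B; C; D; E] holding=-
step 3 (pickup(A)): towers=[B; C; D; E] holding=A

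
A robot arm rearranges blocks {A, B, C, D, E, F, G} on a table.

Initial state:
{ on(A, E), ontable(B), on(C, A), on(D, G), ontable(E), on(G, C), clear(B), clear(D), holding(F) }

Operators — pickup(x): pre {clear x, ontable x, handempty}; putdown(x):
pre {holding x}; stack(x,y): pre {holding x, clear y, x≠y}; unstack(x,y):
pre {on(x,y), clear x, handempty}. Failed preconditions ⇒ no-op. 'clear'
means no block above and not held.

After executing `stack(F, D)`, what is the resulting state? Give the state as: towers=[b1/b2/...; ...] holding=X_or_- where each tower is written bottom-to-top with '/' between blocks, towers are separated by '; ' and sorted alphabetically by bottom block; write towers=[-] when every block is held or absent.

before: towers=[B; E/A/C/G/D] holding=F
pre[stack(F, D)]: holding(F) yes, clear(D) yes, F≠D yes
all met → apply stack(F, D)
after:  towers=[B; E/A/C/G/D/F] holding=-

towers=[B; E/A/C/G/D/F] holding=-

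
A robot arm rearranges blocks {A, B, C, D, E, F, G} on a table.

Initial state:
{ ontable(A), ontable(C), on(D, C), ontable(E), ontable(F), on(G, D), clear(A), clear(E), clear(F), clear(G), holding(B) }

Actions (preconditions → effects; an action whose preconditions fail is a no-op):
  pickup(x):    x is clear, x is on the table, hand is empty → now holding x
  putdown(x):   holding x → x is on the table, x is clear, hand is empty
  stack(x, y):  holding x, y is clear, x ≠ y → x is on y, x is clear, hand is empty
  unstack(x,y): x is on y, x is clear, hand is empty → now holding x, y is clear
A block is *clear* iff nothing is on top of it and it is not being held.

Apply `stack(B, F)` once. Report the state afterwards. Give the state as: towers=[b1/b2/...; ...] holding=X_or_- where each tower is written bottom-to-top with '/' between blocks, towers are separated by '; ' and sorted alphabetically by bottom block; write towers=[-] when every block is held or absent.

before: towers=[A; C/D/G; E; F] holding=B
pre[stack(B, F)]: holding(B) yes, clear(F) yes, B≠F yes
all met → apply stack(B, F)
after:  towers=[A; C/D/G; E; F/B] holding=-

towers=[A; C/D/G; E; F/B] holding=-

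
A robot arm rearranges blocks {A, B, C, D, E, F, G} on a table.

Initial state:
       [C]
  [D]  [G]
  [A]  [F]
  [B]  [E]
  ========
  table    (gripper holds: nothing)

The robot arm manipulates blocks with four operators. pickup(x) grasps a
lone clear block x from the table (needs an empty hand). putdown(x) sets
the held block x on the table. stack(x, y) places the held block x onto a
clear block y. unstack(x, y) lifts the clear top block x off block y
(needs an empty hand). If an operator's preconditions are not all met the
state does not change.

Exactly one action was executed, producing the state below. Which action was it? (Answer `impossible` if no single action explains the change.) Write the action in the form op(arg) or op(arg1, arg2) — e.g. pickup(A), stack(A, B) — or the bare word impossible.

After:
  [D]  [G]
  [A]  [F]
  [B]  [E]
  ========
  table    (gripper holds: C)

target: towers=[B/A/D; E/F/G] holding=C
     unstack(D, A) → towers=[B/A; E/F/G/C] holding=D
     unstack(C, G) → towers=[B/A/D; E/F/G] holding=C  ← match

unstack(C, G)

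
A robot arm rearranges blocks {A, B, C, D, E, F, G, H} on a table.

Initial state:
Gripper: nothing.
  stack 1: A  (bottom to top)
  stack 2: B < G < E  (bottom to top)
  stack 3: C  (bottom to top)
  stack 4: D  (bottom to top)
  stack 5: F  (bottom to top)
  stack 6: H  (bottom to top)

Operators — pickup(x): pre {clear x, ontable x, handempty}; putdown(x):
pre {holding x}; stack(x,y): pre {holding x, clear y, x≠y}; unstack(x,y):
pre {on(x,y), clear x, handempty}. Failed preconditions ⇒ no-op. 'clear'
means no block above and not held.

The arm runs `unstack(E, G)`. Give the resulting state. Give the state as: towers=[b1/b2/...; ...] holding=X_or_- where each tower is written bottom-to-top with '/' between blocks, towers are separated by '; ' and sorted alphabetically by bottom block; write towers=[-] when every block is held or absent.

before: towers=[A; B/G/E; C; D; F; H] holding=-
pre[unstack(E, G)]: on(E,G) yes, clear(E) yes, handempty yes
all met → apply unstack(E, G)
after:  towers=[A; B/G; C; D; F; H] holding=E

towers=[A; B/G; C; D; F; H] holding=E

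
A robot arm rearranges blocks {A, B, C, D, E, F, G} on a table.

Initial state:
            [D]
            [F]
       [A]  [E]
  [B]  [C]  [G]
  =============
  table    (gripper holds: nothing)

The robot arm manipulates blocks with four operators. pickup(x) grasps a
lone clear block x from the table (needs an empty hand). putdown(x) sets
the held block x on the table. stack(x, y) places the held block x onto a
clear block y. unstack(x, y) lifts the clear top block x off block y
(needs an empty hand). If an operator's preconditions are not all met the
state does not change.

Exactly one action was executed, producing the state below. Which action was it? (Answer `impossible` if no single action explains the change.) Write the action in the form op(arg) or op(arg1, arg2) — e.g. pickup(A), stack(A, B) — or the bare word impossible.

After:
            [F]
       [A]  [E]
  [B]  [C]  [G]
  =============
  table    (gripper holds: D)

unstack(D, F)

target: towers=[B; C/A; G/E/F] holding=D
         pickup(B) → towers=[C/A; G/E/F/D] holding=B
     unstack(D, F) → towers=[B; C/A; G/E/F] holding=D  ← match
     unstack(A, C) → towers=[B; C; G/E/F/D] holding=A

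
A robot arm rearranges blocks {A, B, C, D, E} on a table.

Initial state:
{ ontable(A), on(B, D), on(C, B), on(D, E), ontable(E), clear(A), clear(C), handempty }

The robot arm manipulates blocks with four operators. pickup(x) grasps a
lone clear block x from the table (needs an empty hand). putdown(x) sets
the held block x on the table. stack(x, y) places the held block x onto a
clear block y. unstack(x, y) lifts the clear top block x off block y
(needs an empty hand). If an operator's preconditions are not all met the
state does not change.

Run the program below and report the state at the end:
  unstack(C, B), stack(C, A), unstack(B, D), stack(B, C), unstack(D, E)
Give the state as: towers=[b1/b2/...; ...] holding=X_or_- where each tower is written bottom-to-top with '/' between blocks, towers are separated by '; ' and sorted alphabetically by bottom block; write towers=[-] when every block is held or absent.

step 1 (unstack(C, B)): towers=[A; E/D/B] holding=C
step 2 (stack(C, A)): towers=[A/C; E/D/B] holding=-
step 3 (unstack(B, D)): towers=[A/C; E/D] holding=B
step 4 (stack(B, C)): towers=[A/C/B; E/D] holding=-
step 5 (unstack(D, E)): towers=[A/C/B; E] holding=D

towers=[A/C/B; E] holding=D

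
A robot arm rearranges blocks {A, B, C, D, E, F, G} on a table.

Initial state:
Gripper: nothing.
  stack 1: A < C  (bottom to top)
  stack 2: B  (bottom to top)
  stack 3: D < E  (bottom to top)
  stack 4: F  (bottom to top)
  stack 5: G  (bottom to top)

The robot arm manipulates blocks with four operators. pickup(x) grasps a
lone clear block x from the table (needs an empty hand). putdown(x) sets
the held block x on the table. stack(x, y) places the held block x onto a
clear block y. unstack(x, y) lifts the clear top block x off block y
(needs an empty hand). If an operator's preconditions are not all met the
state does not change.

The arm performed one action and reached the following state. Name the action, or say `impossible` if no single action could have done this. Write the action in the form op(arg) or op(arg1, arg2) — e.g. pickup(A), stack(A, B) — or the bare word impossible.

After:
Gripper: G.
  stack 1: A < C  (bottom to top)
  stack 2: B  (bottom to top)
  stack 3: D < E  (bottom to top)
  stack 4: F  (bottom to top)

pickup(G)

target: towers=[A/C; B; D/E; F] holding=G
         pickup(B) → towers=[A/C; D/E; F; G] holding=B
         pickup(F) → towers=[A/C; B; D/E; G] holding=F
         pickup(G) → towers=[A/C; B; D/E; F] holding=G  ← match
     unstack(E, D) → towers=[A/C; B; D; F; G] holding=E
     unstack(C, A) → towers=[A; B; D/E; F; G] holding=C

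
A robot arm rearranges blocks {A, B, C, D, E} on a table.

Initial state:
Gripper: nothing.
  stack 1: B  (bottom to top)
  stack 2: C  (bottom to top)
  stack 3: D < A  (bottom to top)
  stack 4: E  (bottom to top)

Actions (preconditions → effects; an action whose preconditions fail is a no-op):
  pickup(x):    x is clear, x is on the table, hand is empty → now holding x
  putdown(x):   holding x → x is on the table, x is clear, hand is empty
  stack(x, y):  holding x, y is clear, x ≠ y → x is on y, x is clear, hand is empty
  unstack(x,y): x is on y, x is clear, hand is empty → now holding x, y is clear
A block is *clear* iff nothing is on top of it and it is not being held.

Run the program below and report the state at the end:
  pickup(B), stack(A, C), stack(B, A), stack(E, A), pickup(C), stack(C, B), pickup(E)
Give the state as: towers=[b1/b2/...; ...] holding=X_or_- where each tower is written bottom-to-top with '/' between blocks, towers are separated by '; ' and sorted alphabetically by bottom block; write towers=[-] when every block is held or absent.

towers=[D/A/B/C] holding=E

step 1 (pickup(B)): towers=[C; D/A; E] holding=B
step 2 (stack(A, C)) [no-op]: towers=[C; D/A; E] holding=B
step 3 (stack(B, A)): towers=[C; D/A/B; E] holding=-
step 4 (stack(E, A)) [no-op]: towers=[C; D/A/B; E] holding=-
step 5 (pickup(C)): towers=[D/A/B; E] holding=C
step 6 (stack(C, B)): towers=[D/A/B/C; E] holding=-
step 7 (pickup(E)): towers=[D/A/B/C] holding=E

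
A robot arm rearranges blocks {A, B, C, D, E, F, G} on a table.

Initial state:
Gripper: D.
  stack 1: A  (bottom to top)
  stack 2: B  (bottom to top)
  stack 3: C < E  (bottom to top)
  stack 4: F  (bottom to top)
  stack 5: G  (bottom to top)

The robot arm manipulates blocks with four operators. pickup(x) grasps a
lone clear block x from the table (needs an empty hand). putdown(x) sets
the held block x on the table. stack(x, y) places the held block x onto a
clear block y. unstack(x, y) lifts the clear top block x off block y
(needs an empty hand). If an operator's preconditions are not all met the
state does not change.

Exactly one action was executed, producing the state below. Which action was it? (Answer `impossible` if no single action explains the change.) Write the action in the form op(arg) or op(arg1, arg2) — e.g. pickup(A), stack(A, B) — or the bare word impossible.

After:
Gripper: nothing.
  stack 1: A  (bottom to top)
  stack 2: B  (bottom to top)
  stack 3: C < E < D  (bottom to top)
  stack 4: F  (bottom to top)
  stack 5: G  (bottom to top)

stack(D, E)

target: towers=[A; B; C/E/D; F; G] holding=-
        putdown(D) → towers=[A; B; C/E; D; F; G] holding=-
       stack(D, B) → towers=[A; B/D; C/E; F; G] holding=-
       stack(D, F) → towers=[A; B; C/E; F/D; G] holding=-
       stack(D, G) → towers=[A; B; C/E; F; G/D] holding=-
       stack(D, A) → towers=[A/D; B; C/E; F; G] holding=-
       stack(D, E) → towers=[A; B; C/E/D; F; G] holding=-  ← match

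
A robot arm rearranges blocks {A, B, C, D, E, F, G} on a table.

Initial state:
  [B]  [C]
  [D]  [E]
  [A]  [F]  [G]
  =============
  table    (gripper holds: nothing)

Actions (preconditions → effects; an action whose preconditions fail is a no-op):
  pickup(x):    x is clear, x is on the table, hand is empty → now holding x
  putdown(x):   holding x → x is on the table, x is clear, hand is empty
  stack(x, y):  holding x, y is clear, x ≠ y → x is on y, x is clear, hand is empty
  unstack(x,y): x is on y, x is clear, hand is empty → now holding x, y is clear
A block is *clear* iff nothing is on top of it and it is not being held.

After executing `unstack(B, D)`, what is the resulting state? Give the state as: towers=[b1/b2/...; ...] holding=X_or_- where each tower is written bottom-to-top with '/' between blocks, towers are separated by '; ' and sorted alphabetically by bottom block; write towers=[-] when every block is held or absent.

before: towers=[A/D/B; F/E/C; G] holding=-
pre[unstack(B, D)]: on(B,D) yes, clear(B) yes, handempty yes
all met → apply unstack(B, D)
after:  towers=[A/D; F/E/C; G] holding=B

towers=[A/D; F/E/C; G] holding=B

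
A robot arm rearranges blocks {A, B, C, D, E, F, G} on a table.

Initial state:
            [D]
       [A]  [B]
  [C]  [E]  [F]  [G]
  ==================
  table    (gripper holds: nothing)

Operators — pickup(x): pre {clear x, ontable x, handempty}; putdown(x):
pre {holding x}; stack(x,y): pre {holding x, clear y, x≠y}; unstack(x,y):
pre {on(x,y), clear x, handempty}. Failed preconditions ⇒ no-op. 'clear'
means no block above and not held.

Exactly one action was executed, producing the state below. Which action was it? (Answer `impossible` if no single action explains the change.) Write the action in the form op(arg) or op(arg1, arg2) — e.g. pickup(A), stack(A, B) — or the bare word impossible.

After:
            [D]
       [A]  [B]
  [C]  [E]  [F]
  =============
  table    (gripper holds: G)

pickup(G)

target: towers=[C; E/A; F/B/D] holding=G
         pickup(G) → towers=[C; E/A; F/B/D] holding=G  ← match
     unstack(D, B) → towers=[C; E/A; F/B; G] holding=D
     unstack(A, E) → towers=[C; E; F/B/D; G] holding=A
         pickup(C) → towers=[E/A; F/B/D; G] holding=C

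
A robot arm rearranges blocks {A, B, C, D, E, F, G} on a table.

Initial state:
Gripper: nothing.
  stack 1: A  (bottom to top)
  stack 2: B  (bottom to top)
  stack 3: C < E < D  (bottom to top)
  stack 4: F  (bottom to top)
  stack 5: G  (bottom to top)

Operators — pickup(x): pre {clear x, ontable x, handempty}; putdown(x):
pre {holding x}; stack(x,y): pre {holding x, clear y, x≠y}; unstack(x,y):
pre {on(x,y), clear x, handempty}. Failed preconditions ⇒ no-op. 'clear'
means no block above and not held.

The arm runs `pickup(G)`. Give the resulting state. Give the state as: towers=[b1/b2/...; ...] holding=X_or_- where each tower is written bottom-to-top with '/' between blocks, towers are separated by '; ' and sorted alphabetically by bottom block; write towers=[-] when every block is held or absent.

towers=[A; B; C/E/D; F] holding=G

before: towers=[A; B; C/E/D; F; G] holding=-
pre[pickup(G)]: clear(G) ok, ontable(G) ok, handempty ok
all met → apply pickup(G)
after:  towers=[A; B; C/E/D; F] holding=G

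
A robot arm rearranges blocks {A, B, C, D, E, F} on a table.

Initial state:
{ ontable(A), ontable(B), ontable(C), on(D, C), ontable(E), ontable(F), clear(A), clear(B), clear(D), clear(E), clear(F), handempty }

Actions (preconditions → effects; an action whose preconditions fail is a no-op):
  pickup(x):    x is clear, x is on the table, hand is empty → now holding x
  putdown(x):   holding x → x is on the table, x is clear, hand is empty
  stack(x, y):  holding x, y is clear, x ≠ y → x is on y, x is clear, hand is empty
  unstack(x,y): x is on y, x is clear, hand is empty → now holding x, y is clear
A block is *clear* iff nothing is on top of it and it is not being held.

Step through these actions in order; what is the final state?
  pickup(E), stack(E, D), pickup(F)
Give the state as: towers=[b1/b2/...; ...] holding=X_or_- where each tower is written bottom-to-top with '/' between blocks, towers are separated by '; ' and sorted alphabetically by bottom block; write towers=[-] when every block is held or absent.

towers=[A; B; C/D/E] holding=F

step 1 (pickup(E)): towers=[A; B; C/D; F] holding=E
step 2 (stack(E, D)): towers=[A; B; C/D/E; F] holding=-
step 3 (pickup(F)): towers=[A; B; C/D/E] holding=F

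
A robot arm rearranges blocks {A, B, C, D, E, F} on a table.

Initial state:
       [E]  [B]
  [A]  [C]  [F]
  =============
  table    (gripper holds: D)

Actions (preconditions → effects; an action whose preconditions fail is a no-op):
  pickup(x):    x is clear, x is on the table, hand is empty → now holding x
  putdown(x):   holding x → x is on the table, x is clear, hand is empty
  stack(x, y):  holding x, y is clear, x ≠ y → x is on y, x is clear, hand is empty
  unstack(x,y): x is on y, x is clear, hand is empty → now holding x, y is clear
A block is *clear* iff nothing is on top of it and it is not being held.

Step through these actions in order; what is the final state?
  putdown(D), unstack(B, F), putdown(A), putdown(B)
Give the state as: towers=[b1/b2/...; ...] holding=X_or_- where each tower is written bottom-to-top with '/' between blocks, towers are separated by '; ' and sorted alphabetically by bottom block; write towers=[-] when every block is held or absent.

step 1 (putdown(D)): towers=[A; C/E; D; F/B] holding=-
step 2 (unstack(B, F)): towers=[A; C/E; D; F] holding=B
step 3 (putdown(A)) [no-op]: towers=[A; C/E; D; F] holding=B
step 4 (putdown(B)): towers=[A; B; C/E; D; F] holding=-

towers=[A; B; C/E; D; F] holding=-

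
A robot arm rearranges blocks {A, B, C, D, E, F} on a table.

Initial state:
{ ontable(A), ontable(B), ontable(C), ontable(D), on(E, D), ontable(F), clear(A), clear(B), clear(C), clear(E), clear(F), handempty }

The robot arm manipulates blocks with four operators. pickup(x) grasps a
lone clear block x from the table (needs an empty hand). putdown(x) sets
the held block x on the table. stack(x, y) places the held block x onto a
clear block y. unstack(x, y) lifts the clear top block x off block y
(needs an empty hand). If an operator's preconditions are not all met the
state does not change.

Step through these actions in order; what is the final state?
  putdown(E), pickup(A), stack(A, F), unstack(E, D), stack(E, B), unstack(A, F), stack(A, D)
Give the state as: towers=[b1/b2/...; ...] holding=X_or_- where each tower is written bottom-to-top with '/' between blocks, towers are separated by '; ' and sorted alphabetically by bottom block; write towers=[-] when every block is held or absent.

step 1 (putdown(E)) [no-op]: towers=[A; B; C; D/E; F] holding=-
step 2 (pickup(A)): towers=[B; C; D/E; F] holding=A
step 3 (stack(A, F)): towers=[B; C; D/E; F/A] holding=-
step 4 (unstack(E, D)): towers=[B; C; D; F/A] holding=E
step 5 (stack(E, B)): towers=[B/E; C; D; F/A] holding=-
step 6 (unstack(A, F)): towers=[B/E; C; D; F] holding=A
step 7 (stack(A, D)): towers=[B/E; C; D/A; F] holding=-

towers=[B/E; C; D/A; F] holding=-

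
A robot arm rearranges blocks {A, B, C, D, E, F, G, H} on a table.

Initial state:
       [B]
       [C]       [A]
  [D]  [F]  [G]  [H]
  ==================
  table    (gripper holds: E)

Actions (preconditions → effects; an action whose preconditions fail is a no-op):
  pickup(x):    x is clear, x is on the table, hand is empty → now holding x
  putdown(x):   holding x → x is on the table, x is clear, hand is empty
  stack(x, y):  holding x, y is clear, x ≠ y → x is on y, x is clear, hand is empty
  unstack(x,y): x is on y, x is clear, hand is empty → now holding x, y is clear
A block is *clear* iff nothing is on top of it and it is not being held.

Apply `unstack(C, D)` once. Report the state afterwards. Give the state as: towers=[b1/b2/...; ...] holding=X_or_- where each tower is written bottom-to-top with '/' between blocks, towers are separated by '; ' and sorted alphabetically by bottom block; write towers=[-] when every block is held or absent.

before: towers=[D; F/C/B; G; H/A] holding=E
pre[unstack(C, D)]: on(C,D) fail, clear(C) fail, handempty fail
on(C,D), clear(C), handempty unmet → unstack(C, D) is a no-op
after:  towers=[D; F/C/B; G; H/A] holding=E

towers=[D; F/C/B; G; H/A] holding=E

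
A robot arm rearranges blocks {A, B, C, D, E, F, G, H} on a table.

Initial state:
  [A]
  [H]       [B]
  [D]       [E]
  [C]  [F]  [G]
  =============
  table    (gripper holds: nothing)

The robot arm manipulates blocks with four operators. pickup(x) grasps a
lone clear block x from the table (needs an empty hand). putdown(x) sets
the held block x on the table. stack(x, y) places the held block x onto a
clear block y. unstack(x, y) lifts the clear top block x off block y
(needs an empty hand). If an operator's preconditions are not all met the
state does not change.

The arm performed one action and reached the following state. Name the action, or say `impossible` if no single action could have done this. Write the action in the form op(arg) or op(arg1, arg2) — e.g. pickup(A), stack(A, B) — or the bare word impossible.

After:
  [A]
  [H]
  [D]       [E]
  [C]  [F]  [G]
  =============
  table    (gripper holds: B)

target: towers=[C/D/H/A; F; G/E] holding=B
     unstack(A, H) → towers=[C/D/H; F; G/E/B] holding=A
     unstack(B, E) → towers=[C/D/H/A; F; G/E] holding=B  ← match
         pickup(F) → towers=[C/D/H/A; G/E/B] holding=F

unstack(B, E)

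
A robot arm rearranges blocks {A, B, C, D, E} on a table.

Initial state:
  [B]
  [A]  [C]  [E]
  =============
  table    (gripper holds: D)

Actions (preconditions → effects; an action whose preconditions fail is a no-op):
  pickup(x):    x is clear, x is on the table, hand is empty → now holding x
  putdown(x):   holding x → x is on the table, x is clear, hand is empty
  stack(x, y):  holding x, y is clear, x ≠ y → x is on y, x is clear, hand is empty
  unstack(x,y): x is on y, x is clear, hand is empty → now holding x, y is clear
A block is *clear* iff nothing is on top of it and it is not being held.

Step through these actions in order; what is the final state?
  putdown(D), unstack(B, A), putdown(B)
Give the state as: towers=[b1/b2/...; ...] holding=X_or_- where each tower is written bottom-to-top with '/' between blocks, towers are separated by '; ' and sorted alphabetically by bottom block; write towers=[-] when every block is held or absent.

step 1 (putdown(D)): towers=[A/B; C; D; E] holding=-
step 2 (unstack(B, A)): towers=[A; C; D; E] holding=B
step 3 (putdown(B)): towers=[A; B; C; D; E] holding=-

towers=[A; B; C; D; E] holding=-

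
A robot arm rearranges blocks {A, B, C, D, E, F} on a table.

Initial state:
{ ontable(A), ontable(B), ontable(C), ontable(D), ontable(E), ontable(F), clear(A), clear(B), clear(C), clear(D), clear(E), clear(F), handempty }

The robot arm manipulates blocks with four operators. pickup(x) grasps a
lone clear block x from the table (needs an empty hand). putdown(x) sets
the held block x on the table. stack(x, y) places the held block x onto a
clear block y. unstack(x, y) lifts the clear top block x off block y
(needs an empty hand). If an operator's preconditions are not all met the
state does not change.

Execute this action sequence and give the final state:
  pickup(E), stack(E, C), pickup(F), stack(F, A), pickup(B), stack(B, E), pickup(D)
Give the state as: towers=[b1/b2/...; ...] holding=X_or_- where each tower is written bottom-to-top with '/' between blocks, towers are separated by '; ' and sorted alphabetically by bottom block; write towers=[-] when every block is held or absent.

step 1 (pickup(E)): towers=[A; B; C; D; F] holding=E
step 2 (stack(E, C)): towers=[A; B; C/E; D; F] holding=-
step 3 (pickup(F)): towers=[A; B; C/E; D] holding=F
step 4 (stack(F, A)): towers=[A/F; B; C/E; D] holding=-
step 5 (pickup(B)): towers=[A/F; C/E; D] holding=B
step 6 (stack(B, E)): towers=[A/F; C/E/B; D] holding=-
step 7 (pickup(D)): towers=[A/F; C/E/B] holding=D

towers=[A/F; C/E/B] holding=D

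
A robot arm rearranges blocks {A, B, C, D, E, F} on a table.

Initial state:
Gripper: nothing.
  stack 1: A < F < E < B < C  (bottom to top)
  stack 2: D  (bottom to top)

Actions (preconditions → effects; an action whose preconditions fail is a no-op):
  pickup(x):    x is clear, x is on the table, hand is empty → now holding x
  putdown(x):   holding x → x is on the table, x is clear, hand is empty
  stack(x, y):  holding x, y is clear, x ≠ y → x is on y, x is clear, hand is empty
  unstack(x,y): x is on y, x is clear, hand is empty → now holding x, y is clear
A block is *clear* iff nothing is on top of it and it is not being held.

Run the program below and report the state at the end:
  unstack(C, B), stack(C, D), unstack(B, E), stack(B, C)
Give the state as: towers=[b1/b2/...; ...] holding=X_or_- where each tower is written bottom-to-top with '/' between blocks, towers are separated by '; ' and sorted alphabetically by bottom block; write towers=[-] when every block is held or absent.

towers=[A/F/E; D/C/B] holding=-

step 1 (unstack(C, B)): towers=[A/F/E/B; D] holding=C
step 2 (stack(C, D)): towers=[A/F/E/B; D/C] holding=-
step 3 (unstack(B, E)): towers=[A/F/E; D/C] holding=B
step 4 (stack(B, C)): towers=[A/F/E; D/C/B] holding=-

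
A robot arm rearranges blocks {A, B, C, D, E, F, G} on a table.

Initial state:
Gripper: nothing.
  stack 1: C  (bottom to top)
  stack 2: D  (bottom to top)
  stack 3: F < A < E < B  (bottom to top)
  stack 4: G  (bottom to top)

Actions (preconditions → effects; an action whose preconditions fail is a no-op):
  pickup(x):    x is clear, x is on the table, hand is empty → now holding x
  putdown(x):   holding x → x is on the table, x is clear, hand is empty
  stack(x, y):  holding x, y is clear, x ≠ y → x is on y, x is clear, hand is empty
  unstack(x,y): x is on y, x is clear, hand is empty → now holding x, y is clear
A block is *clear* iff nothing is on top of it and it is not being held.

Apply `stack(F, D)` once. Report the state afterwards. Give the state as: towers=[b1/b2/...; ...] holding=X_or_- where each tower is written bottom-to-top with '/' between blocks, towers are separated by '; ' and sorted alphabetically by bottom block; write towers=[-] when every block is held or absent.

towers=[C; D; F/A/E/B; G] holding=-

before: towers=[C; D; F/A/E/B; G] holding=-
pre[stack(F, D)]: holding(F) fail, clear(D) ok, F≠D ok
holding(F) unmet → stack(F, D) is a no-op
after:  towers=[C; D; F/A/E/B; G] holding=-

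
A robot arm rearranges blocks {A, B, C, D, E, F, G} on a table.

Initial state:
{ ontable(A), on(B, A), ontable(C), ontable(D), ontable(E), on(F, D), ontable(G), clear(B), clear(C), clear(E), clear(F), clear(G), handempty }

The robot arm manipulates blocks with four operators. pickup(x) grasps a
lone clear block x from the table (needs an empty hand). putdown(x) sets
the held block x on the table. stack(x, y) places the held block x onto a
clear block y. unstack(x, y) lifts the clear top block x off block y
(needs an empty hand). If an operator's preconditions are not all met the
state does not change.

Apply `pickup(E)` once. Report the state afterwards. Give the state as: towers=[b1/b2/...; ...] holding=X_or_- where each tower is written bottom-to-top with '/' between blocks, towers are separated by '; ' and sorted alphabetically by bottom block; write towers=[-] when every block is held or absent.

before: towers=[A/B; C; D/F; E; G] holding=-
pre[pickup(E)]: clear(E) ok, ontable(E) ok, handempty ok
all met → apply pickup(E)
after:  towers=[A/B; C; D/F; G] holding=E

towers=[A/B; C; D/F; G] holding=E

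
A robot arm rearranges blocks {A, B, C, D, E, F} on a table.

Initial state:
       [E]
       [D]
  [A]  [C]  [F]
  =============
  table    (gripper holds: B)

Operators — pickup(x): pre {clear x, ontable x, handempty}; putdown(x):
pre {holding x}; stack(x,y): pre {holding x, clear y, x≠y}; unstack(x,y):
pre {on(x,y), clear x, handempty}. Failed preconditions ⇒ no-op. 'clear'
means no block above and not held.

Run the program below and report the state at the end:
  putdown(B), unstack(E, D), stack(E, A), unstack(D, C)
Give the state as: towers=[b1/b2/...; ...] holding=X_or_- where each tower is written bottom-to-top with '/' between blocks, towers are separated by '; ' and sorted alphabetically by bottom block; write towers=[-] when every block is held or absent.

step 1 (putdown(B)): towers=[A; B; C/D/E; F] holding=-
step 2 (unstack(E, D)): towers=[A; B; C/D; F] holding=E
step 3 (stack(E, A)): towers=[A/E; B; C/D; F] holding=-
step 4 (unstack(D, C)): towers=[A/E; B; C; F] holding=D

towers=[A/E; B; C; F] holding=D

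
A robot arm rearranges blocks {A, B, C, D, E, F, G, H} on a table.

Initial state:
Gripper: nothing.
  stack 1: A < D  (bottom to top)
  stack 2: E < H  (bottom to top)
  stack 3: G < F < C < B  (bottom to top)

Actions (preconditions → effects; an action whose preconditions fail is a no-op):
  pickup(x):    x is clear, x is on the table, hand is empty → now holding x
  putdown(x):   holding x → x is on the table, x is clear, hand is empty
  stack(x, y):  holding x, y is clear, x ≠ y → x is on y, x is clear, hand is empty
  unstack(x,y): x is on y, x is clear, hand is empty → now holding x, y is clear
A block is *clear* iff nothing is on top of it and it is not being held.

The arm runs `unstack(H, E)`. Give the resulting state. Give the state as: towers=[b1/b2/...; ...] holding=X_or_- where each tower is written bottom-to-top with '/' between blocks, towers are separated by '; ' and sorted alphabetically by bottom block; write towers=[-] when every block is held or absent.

before: towers=[A/D; E/H; G/F/C/B] holding=-
pre[unstack(H, E)]: on(H,E) ok, clear(H) ok, handempty ok
all met → apply unstack(H, E)
after:  towers=[A/D; E; G/F/C/B] holding=H

towers=[A/D; E; G/F/C/B] holding=H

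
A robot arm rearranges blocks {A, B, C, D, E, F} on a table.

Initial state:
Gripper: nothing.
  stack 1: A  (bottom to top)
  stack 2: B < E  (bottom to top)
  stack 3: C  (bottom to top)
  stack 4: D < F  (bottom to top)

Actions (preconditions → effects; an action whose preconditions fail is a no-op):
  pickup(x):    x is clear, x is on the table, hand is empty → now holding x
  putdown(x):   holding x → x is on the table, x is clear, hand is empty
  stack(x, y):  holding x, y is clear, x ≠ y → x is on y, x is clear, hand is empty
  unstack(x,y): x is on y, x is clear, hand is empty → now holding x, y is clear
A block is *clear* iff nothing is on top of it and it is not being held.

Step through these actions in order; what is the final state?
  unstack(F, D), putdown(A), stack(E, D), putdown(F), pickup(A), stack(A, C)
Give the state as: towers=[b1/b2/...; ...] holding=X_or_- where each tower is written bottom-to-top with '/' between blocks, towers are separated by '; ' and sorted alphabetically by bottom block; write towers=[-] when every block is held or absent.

towers=[B/E; C/A; D; F] holding=-

step 1 (unstack(F, D)): towers=[A; B/E; C; D] holding=F
step 2 (putdown(A)) [no-op]: towers=[A; B/E; C; D] holding=F
step 3 (stack(E, D)) [no-op]: towers=[A; B/E; C; D] holding=F
step 4 (putdown(F)): towers=[A; B/E; C; D; F] holding=-
step 5 (pickup(A)): towers=[B/E; C; D; F] holding=A
step 6 (stack(A, C)): towers=[B/E; C/A; D; F] holding=-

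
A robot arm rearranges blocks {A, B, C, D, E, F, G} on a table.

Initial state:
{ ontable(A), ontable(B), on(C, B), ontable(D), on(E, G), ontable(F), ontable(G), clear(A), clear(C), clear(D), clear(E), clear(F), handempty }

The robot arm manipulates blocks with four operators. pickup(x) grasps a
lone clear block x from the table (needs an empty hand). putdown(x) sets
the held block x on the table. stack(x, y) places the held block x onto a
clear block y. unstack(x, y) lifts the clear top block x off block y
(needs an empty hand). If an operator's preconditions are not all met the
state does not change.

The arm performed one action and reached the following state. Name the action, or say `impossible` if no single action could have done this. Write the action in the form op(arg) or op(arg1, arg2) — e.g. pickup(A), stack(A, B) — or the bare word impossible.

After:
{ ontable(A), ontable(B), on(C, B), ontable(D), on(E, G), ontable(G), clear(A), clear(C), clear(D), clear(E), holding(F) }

pickup(F)

target: towers=[A; B/C; D; G/E] holding=F
         pickup(F) → towers=[A; B/C; D; G/E] holding=F  ← match
         pickup(D) → towers=[A; B/C; F; G/E] holding=D
         pickup(A) → towers=[B/C; D; F; G/E] holding=A
     unstack(E, G) → towers=[A; B/C; D; F; G] holding=E
     unstack(C, B) → towers=[A; B; D; F; G/E] holding=C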